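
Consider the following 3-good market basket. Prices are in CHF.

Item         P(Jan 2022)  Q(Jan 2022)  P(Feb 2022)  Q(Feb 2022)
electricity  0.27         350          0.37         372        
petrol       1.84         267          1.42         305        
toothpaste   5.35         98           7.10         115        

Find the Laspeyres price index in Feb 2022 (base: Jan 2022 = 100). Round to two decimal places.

108.50

Laspeyres price index uses base-period quantities as weights.
ΣP(Feb 2022)·Q(Jan 2022) = 0.37×350 + 1.42×267 + 7.10×98 = 129.5 + 379.14 + 695.8 = 1204.44
ΣP(Jan 2022)·Q(Jan 2022) = 0.27×350 + 1.84×267 + 5.35×98 = 94.5 + 491.28 + 524.3 = 1110.08
Index = 1204.44 / 1110.08 × 100 = 108.5003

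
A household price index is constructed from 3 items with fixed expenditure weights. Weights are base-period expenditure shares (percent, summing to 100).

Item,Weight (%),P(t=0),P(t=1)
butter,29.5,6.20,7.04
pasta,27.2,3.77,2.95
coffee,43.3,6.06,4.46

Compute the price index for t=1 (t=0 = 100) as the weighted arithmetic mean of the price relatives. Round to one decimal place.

butter: 29.5 × (7.04/6.20) = 29.5 × 1.135484 = 33.4968
pasta: 27.2 × (2.95/3.77) = 27.2 × 0.782493 = 21.2838
coffee: 43.3 × (4.46/6.06) = 43.3 × 0.735974 = 31.8677
Index = Σ wᵢ·(p₁ᵢ/p₀ᵢ) = 33.4968 + 21.2838 + 31.8677 = 86.6483

86.6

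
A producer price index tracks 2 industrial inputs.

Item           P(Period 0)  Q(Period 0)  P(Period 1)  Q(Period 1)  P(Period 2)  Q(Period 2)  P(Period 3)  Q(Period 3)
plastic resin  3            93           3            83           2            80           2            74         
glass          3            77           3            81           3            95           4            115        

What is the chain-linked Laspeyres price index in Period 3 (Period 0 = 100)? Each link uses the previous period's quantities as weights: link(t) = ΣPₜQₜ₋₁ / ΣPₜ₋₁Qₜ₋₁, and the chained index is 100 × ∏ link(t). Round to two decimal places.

Link Period 0→Period 1:
ΣP(Period 1)Q(Period 0) = 3×93 + 3×77 = 279 + 231 = 510
ΣP(Period 0)Q(Period 0) = 3×93 + 3×77 = 279 + 231 = 510
link = 510/510 = 1.000000
Link Period 1→Period 2:
ΣP(Period 2)Q(Period 1) = 2×83 + 3×81 = 166 + 243 = 409
ΣP(Period 1)Q(Period 1) = 3×83 + 3×81 = 249 + 243 = 492
link = 409/492 = 0.831301
Link Period 2→Period 3:
ΣP(Period 3)Q(Period 2) = 2×80 + 4×95 = 160 + 380 = 540
ΣP(Period 2)Q(Period 2) = 2×80 + 3×95 = 160 + 285 = 445
link = 540/445 = 1.213483
Chained index = 100 × 1.000000 × 0.831301 × 1.213483 = 100.8770

100.88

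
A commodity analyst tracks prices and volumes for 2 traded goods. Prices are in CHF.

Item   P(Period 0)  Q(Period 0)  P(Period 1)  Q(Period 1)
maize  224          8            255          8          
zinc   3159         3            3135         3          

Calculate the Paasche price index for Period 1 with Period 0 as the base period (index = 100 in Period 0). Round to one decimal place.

Paasche price index uses current-period quantities as weights.
ΣP(Period 1)·Q(Period 1) = 255×8 + 3135×3 = 2040 + 9405 = 11445
ΣP(Period 0)·Q(Period 1) = 224×8 + 3159×3 = 1792 + 9477 = 11269
Index = 11445 / 11269 × 100 = 101.5618

101.6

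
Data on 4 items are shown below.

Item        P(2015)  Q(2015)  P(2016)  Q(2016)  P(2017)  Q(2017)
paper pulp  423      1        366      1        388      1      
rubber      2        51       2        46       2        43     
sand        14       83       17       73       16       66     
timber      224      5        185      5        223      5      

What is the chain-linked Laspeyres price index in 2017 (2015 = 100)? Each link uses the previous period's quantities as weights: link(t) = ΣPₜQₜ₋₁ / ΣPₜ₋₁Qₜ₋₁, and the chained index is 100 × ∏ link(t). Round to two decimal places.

Link 2015→2016:
ΣP(2016)Q(2015) = 366×1 + 2×51 + 17×83 + 185×5 = 366 + 102 + 1411 + 925 = 2804
ΣP(2015)Q(2015) = 423×1 + 2×51 + 14×83 + 224×5 = 423 + 102 + 1162 + 1120 = 2807
link = 2804/2807 = 0.998931
Link 2016→2017:
ΣP(2017)Q(2016) = 388×1 + 2×46 + 16×73 + 223×5 = 388 + 92 + 1168 + 1115 = 2763
ΣP(2016)Q(2016) = 366×1 + 2×46 + 17×73 + 185×5 = 366 + 92 + 1241 + 925 = 2624
link = 2763/2624 = 1.052973
Chained index = 100 × 0.998931 × 1.052973 = 105.1847

105.18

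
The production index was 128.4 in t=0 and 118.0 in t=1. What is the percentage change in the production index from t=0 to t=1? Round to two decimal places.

Change = (118.0 − 128.4) / 128.4 × 100
       = -10.4 / 128.4 × 100 = -8.0997%

-8.10%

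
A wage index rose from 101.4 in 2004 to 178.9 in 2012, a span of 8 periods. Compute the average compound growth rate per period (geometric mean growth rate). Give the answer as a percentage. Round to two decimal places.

Growth factor = (178.9/101.4)^(1/8) = (1.764300)^(1/8) = 1.073548
Growth rate = 1.073548 − 1 = 0.073548 = 7.3548%

7.35%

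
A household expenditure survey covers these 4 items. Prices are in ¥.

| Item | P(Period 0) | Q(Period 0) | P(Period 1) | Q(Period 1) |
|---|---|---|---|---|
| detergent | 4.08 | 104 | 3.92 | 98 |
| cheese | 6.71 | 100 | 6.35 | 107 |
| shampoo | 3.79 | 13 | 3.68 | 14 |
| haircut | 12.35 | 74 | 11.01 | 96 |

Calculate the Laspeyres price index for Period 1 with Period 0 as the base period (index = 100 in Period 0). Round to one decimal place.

92.6

Laspeyres price index uses base-period quantities as weights.
ΣP(Period 1)·Q(Period 0) = 3.92×104 + 6.35×100 + 3.68×13 + 11.01×74 = 407.68 + 635 + 47.84 + 814.74 = 1905.26
ΣP(Period 0)·Q(Period 0) = 4.08×104 + 6.71×100 + 3.79×13 + 12.35×74 = 424.32 + 671 + 49.27 + 913.9 = 2058.49
Index = 1905.26 / 2058.49 × 100 = 92.5562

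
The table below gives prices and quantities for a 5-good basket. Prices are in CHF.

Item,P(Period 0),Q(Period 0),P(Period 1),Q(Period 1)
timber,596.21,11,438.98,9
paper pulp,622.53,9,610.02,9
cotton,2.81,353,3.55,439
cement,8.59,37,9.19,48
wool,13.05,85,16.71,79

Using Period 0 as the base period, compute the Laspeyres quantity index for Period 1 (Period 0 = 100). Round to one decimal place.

93.6

Laspeyres quantity index uses base-period prices as weights.
ΣP(Period 0)·Q(Period 1) = 596.21×9 + 622.53×9 + 2.81×439 + 8.59×48 + 13.05×79 = 5365.89 + 5602.77 + 1233.59 + 412.32 + 1030.95 = 13645.52
ΣP(Period 0)·Q(Period 0) = 596.21×11 + 622.53×9 + 2.81×353 + 8.59×37 + 13.05×85 = 6558.31 + 5602.77 + 991.93 + 317.83 + 1109.25 = 14580.09
Index = 13645.52 / 14580.09 × 100 = 93.5901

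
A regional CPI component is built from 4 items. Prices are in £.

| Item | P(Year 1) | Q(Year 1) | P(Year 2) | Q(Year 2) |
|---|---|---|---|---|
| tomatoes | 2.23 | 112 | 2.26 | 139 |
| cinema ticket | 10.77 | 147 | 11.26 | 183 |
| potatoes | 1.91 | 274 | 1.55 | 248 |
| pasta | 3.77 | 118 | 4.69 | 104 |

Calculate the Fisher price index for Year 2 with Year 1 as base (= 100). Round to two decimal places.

103.12

Laspeyres component (base-period weights):
ΣP(Year 2)Q(Year 1) = 2.26×112 + 11.26×147 + 1.55×274 + 4.69×118 = 253.12 + 1655.22 + 424.7 + 553.42 = 2886.46
ΣP(Year 1)Q(Year 1) = 2.23×112 + 10.77×147 + 1.91×274 + 3.77×118 = 249.76 + 1583.19 + 523.34 + 444.86 = 2801.15
L = 2886.46 / 2801.15 × 100 = 103.0455
Paasche component (current-period weights):
ΣP(Year 2)Q(Year 2) = 2.26×139 + 11.26×183 + 1.55×248 + 4.69×104 = 314.14 + 2060.58 + 384.4 + 487.76 = 3246.88
ΣP(Year 1)Q(Year 2) = 2.23×139 + 10.77×183 + 1.91×248 + 3.77×104 = 309.97 + 1970.91 + 473.68 + 392.08 = 3146.64
P = 3246.88 / 3146.64 × 100 = 103.1856
Fisher = √(L × P) = √(103.0455 × 103.1856) = 103.1156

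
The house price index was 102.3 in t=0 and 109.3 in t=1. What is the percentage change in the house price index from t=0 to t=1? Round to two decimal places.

6.84%

Change = (109.3 − 102.3) / 102.3 × 100
       = 7.0 / 102.3 × 100 = 6.8426%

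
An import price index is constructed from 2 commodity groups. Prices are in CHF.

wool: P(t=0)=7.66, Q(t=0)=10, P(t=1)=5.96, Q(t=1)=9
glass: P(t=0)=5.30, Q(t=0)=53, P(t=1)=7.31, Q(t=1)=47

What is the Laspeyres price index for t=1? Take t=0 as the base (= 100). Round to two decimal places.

Laspeyres price index uses base-period quantities as weights.
ΣP(t=1)·Q(t=0) = 5.96×10 + 7.31×53 = 59.6 + 387.43 = 447.03
ΣP(t=0)·Q(t=0) = 7.66×10 + 5.30×53 = 76.6 + 280.9 = 357.5
Index = 447.03 / 357.5 × 100 = 125.0434

125.04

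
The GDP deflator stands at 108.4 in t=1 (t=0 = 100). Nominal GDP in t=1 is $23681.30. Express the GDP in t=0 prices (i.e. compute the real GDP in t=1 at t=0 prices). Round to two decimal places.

21846.22

Real = Nominal ÷ (Index/100) = 23681.30 ÷ (108.4/100)
     = 23681.30 ÷ 1.084 = 21846.2177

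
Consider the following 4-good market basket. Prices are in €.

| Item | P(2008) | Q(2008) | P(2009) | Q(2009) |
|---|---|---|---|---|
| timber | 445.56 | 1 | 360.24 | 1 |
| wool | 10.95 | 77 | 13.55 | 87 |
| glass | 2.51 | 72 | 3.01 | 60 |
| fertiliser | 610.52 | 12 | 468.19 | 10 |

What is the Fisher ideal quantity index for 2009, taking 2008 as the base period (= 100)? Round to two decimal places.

87.73

Laspeyres component (base-period weights):
ΣP(2008)Q(2009) = 445.56×1 + 10.95×87 + 2.51×60 + 610.52×10 = 445.56 + 952.65 + 150.6 + 6105.2 = 7654.01
ΣP(2008)Q(2008) = 445.56×1 + 10.95×77 + 2.51×72 + 610.52×12 = 445.56 + 843.15 + 180.72 + 7326.24 = 8795.67
L = 7654.01 / 8795.67 × 100 = 87.0202
Paasche component (current-period weights):
ΣP(2009)Q(2009) = 360.24×1 + 13.55×87 + 3.01×60 + 468.19×10 = 360.24 + 1178.85 + 180.6 + 4681.9 = 6401.59
ΣP(2009)Q(2008) = 360.24×1 + 13.55×77 + 3.01×72 + 468.19×12 = 360.24 + 1043.35 + 216.72 + 5618.28 = 7238.59
P = 6401.59 / 7238.59 × 100 = 88.4370
Fisher = √(L × P) = √(87.0202 × 88.4370) = 87.7257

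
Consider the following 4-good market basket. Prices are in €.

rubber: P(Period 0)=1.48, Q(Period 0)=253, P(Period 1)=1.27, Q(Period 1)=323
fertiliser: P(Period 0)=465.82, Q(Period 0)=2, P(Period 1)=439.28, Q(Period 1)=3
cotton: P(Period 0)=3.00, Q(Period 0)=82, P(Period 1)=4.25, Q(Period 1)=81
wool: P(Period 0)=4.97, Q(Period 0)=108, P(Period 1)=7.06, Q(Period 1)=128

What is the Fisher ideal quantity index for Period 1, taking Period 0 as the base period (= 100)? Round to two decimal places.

Laspeyres component (base-period weights):
ΣP(Period 0)Q(Period 1) = 1.48×323 + 465.82×3 + 3.00×81 + 4.97×128 = 478.04 + 1397.46 + 243 + 636.16 = 2754.66
ΣP(Period 0)Q(Period 0) = 1.48×253 + 465.82×2 + 3.00×82 + 4.97×108 = 374.44 + 931.64 + 246 + 536.76 = 2088.84
L = 2754.66 / 2088.84 × 100 = 131.8751
Paasche component (current-period weights):
ΣP(Period 1)Q(Period 1) = 1.27×323 + 439.28×3 + 4.25×81 + 7.06×128 = 410.21 + 1317.84 + 344.25 + 903.68 = 2975.98
ΣP(Period 1)Q(Period 0) = 1.27×253 + 439.28×2 + 4.25×82 + 7.06×108 = 321.31 + 878.56 + 348.5 + 762.48 = 2310.85
P = 2975.98 / 2310.85 × 100 = 128.7829
Fisher = √(L × P) = √(131.8751 × 128.7829) = 130.3198

130.32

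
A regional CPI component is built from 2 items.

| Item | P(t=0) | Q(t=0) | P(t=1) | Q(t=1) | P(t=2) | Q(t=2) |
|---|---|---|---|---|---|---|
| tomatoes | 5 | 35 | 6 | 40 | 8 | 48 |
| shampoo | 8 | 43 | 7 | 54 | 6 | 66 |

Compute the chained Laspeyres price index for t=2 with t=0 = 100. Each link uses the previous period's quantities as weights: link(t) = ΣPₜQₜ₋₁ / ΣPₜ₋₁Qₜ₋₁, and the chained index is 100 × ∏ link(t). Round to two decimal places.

102.60

Link t=0→t=1:
ΣP(t=1)Q(t=0) = 6×35 + 7×43 = 210 + 301 = 511
ΣP(t=0)Q(t=0) = 5×35 + 8×43 = 175 + 344 = 519
link = 511/519 = 0.984586
Link t=1→t=2:
ΣP(t=2)Q(t=1) = 8×40 + 6×54 = 320 + 324 = 644
ΣP(t=1)Q(t=1) = 6×40 + 7×54 = 240 + 378 = 618
link = 644/618 = 1.042071
Chained index = 100 × 0.984586 × 1.042071 = 102.6008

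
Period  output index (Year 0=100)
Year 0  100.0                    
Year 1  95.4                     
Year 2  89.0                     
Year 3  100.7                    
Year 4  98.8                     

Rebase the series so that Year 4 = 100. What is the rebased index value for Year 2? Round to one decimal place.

Rebased(Year 2) = 89.0 / 98.8 × 100 = 90.0810

90.1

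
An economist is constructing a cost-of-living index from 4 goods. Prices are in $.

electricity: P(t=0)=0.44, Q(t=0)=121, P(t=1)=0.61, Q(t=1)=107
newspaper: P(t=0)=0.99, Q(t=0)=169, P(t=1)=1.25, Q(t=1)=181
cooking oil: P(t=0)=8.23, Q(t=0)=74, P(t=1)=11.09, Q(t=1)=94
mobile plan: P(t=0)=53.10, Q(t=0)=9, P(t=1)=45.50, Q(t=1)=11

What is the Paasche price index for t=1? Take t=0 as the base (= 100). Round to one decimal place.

Paasche price index uses current-period quantities as weights.
ΣP(t=1)·Q(t=1) = 0.61×107 + 1.25×181 + 11.09×94 + 45.50×11 = 65.27 + 226.25 + 1042.46 + 500.5 = 1834.48
ΣP(t=0)·Q(t=1) = 0.44×107 + 0.99×181 + 8.23×94 + 53.10×11 = 47.08 + 179.19 + 773.62 + 584.1 = 1583.99
Index = 1834.48 / 1583.99 × 100 = 115.8139

115.8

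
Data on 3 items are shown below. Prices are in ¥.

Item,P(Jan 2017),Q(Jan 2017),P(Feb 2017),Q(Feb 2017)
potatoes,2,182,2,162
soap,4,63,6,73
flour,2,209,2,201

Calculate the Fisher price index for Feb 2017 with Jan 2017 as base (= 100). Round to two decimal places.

113.26

Laspeyres component (base-period weights):
ΣP(Feb 2017)Q(Jan 2017) = 2×182 + 6×63 + 2×209 = 364 + 378 + 418 = 1160
ΣP(Jan 2017)Q(Jan 2017) = 2×182 + 4×63 + 2×209 = 364 + 252 + 418 = 1034
L = 1160 / 1034 × 100 = 112.1857
Paasche component (current-period weights):
ΣP(Feb 2017)Q(Feb 2017) = 2×162 + 6×73 + 2×201 = 324 + 438 + 402 = 1164
ΣP(Jan 2017)Q(Feb 2017) = 2×162 + 4×73 + 2×201 = 324 + 292 + 402 = 1018
P = 1164 / 1018 × 100 = 114.3418
Fisher = √(L × P) = √(112.1857 × 114.3418) = 113.2586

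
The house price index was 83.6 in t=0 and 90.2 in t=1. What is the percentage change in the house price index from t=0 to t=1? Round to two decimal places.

Change = (90.2 − 83.6) / 83.6 × 100
       = 6.6 / 83.6 × 100 = 7.8947%

7.89%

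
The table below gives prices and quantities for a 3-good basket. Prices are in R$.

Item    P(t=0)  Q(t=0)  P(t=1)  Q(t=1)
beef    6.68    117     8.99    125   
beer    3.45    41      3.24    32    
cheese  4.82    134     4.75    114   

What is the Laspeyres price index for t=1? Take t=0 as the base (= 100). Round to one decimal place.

116.1

Laspeyres price index uses base-period quantities as weights.
ΣP(t=1)·Q(t=0) = 8.99×117 + 3.24×41 + 4.75×134 = 1051.83 + 132.84 + 636.5 = 1821.17
ΣP(t=0)·Q(t=0) = 6.68×117 + 3.45×41 + 4.82×134 = 781.56 + 141.45 + 645.88 = 1568.89
Index = 1821.17 / 1568.89 × 100 = 116.0802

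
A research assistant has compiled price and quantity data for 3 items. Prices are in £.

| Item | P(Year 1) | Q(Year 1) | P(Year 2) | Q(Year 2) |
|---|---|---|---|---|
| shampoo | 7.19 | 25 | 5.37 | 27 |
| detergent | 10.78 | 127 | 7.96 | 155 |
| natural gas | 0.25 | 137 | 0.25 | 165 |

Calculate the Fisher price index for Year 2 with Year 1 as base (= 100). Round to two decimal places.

74.50

Laspeyres component (base-period weights):
ΣP(Year 2)Q(Year 1) = 5.37×25 + 7.96×127 + 0.25×137 = 134.25 + 1010.92 + 34.25 = 1179.42
ΣP(Year 1)Q(Year 1) = 7.19×25 + 10.78×127 + 0.25×137 = 179.75 + 1369.06 + 34.25 = 1583.06
L = 1179.42 / 1583.06 × 100 = 74.5025
Paasche component (current-period weights):
ΣP(Year 2)Q(Year 2) = 5.37×27 + 7.96×155 + 0.25×165 = 144.99 + 1233.8 + 41.25 = 1420.04
ΣP(Year 1)Q(Year 2) = 7.19×27 + 10.78×155 + 0.25×165 = 194.13 + 1670.9 + 41.25 = 1906.28
P = 1420.04 / 1906.28 × 100 = 74.4927
Fisher = √(L × P) = √(74.5025 × 74.4927) = 74.4976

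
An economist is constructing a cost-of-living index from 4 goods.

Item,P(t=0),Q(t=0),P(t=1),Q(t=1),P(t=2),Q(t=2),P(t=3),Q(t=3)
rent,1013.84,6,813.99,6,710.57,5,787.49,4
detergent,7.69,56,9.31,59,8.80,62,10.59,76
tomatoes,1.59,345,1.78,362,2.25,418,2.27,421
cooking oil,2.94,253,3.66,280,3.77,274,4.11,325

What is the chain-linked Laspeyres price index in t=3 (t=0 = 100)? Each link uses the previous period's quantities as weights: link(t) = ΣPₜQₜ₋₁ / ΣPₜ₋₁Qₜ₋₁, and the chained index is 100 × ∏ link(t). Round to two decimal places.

91.54

Link t=0→t=1:
ΣP(t=1)Q(t=0) = 813.99×6 + 9.31×56 + 1.78×345 + 3.66×253 = 4883.94 + 521.36 + 614.1 + 925.98 = 6945.38
ΣP(t=0)Q(t=0) = 1013.84×6 + 7.69×56 + 1.59×345 + 2.94×253 = 6083.04 + 430.64 + 548.55 + 743.82 = 7806.05
link = 6945.38/7806.05 = 0.889743
Link t=1→t=2:
ΣP(t=2)Q(t=1) = 710.57×6 + 8.80×59 + 2.25×362 + 3.77×280 = 4263.42 + 519.2 + 814.5 + 1055.6 = 6652.72
ΣP(t=1)Q(t=1) = 813.99×6 + 9.31×59 + 1.78×362 + 3.66×280 = 4883.94 + 549.29 + 644.36 + 1024.8 = 7102.39
link = 6652.72/7102.39 = 0.936688
Link t=2→t=3:
ΣP(t=3)Q(t=2) = 787.49×5 + 10.59×62 + 2.27×418 + 4.11×274 = 3937.45 + 656.58 + 948.86 + 1126.14 = 6669.03
ΣP(t=2)Q(t=2) = 710.57×5 + 8.80×62 + 2.25×418 + 3.77×274 = 3552.85 + 545.6 + 940.5 + 1032.98 = 6071.93
link = 6669.03/6071.93 = 1.098338
Chained index = 100 × 0.889743 × 0.936688 × 1.098338 = 91.5367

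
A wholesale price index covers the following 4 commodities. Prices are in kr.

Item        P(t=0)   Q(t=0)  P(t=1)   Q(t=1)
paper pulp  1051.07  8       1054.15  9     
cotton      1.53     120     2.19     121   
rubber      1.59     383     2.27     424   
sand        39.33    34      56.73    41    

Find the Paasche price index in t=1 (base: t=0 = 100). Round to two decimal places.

Paasche price index uses current-period quantities as weights.
ΣP(t=1)·Q(t=1) = 1054.15×9 + 2.19×121 + 2.27×424 + 56.73×41 = 9487.35 + 264.99 + 962.48 + 2325.93 = 13040.75
ΣP(t=0)·Q(t=1) = 1051.07×9 + 1.53×121 + 1.59×424 + 39.33×41 = 9459.63 + 185.13 + 674.16 + 1612.53 = 11931.45
Index = 13040.75 / 11931.45 × 100 = 109.2973

109.30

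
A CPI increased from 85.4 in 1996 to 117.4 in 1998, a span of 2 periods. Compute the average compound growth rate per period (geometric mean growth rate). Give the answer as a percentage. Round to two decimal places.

Growth factor = (117.4/85.4)^(1/2) = (1.374707)^(1/2) = 1.172479
Growth rate = 1.172479 − 1 = 0.172479 = 17.2479%

17.25%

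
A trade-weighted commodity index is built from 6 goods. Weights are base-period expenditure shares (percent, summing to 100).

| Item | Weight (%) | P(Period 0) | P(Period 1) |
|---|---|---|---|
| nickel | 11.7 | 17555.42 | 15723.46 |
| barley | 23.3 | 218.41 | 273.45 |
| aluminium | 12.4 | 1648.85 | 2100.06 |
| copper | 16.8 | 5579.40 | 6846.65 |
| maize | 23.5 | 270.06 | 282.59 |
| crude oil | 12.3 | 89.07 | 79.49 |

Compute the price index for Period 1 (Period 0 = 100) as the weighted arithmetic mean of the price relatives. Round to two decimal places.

111.63

nickel: 11.7 × (15723.46/17555.42) = 11.7 × 0.895647 = 10.4791
barley: 23.3 × (273.45/218.41) = 23.3 × 1.252003 = 29.1717
aluminium: 12.4 × (2100.06/1648.85) = 12.4 × 1.273651 = 15.7933
copper: 16.8 × (6846.65/5579.40) = 16.8 × 1.227130 = 20.6158
maize: 23.5 × (282.59/270.06) = 23.5 × 1.046397 = 24.5903
crude oil: 12.3 × (79.49/89.07) = 12.3 × 0.892444 = 10.9771
Index = Σ wᵢ·(p₁ᵢ/p₀ᵢ) = 10.4791 + 29.1717 + 15.7933 + 20.6158 + 24.5903 + 10.9771 = 111.6272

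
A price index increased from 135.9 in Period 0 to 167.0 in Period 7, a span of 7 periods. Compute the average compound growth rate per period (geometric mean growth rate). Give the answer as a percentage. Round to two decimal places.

Growth factor = (167.0/135.9)^(1/7) = (1.228845)^(1/7) = 1.029877
Growth rate = 1.029877 − 1 = 0.029877 = 2.9877%

2.99%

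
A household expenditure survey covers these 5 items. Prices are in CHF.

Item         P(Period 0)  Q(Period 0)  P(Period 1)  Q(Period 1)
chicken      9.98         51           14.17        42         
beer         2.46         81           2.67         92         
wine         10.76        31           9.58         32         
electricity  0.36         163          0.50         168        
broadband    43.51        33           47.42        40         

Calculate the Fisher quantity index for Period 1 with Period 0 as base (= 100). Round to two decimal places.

109.28

Laspeyres component (base-period weights):
ΣP(Period 0)Q(Period 1) = 9.98×42 + 2.46×92 + 10.76×32 + 0.36×168 + 43.51×40 = 419.16 + 226.32 + 344.32 + 60.48 + 1740.4 = 2790.68
ΣP(Period 0)Q(Period 0) = 9.98×51 + 2.46×81 + 10.76×31 + 0.36×163 + 43.51×33 = 508.98 + 199.26 + 333.56 + 58.68 + 1435.83 = 2536.31
L = 2790.68 / 2536.31 × 100 = 110.0291
Paasche component (current-period weights):
ΣP(Period 1)Q(Period 1) = 14.17×42 + 2.67×92 + 9.58×32 + 0.50×168 + 47.42×40 = 595.14 + 245.64 + 306.56 + 84 + 1896.8 = 3128.14
ΣP(Period 1)Q(Period 0) = 14.17×51 + 2.67×81 + 9.58×31 + 0.50×163 + 47.42×33 = 722.67 + 216.27 + 296.98 + 81.5 + 1564.86 = 2882.28
P = 3128.14 / 2882.28 × 100 = 108.5301
Fisher = √(L × P) = √(110.0291 × 108.5301) = 109.2770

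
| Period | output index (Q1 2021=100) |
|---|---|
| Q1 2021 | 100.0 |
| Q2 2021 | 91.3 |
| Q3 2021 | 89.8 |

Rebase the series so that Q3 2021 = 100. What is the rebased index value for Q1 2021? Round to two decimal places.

Rebased(Q1 2021) = 100.0 / 89.8 × 100 = 111.3586

111.36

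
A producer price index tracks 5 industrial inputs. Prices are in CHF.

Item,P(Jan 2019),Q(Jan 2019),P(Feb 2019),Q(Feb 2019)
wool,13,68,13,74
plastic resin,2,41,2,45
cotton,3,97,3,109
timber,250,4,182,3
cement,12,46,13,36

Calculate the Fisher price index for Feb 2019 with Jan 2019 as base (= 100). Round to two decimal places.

92.69

Laspeyres component (base-period weights):
ΣP(Feb 2019)Q(Jan 2019) = 13×68 + 2×41 + 3×97 + 182×4 + 13×46 = 884 + 82 + 291 + 728 + 598 = 2583
ΣP(Jan 2019)Q(Jan 2019) = 13×68 + 2×41 + 3×97 + 250×4 + 12×46 = 884 + 82 + 291 + 1000 + 552 = 2809
L = 2583 / 2809 × 100 = 91.9544
Paasche component (current-period weights):
ΣP(Feb 2019)Q(Feb 2019) = 13×74 + 2×45 + 3×109 + 182×3 + 13×36 = 962 + 90 + 327 + 546 + 468 = 2393
ΣP(Jan 2019)Q(Feb 2019) = 13×74 + 2×45 + 3×109 + 250×3 + 12×36 = 962 + 90 + 327 + 750 + 432 = 2561
P = 2393 / 2561 × 100 = 93.4401
Fisher = √(L × P) = √(91.9544 × 93.4401) = 92.6943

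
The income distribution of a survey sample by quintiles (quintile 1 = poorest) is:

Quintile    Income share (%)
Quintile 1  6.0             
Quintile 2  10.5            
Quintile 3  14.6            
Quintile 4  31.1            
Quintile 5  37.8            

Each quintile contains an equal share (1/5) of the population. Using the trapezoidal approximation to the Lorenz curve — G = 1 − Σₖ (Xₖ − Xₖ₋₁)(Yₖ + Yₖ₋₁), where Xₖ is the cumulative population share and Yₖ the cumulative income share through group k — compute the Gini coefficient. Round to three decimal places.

0.337

Cumulative income shares Yₖ: 0.0600, 0.1650, 0.3110, 0.6220, 1.0000
Σ (Xₖ−Xₖ₋₁)(Yₖ+Yₖ₋₁) = (1/5)(0.0600+0.0000) + (1/5)(0.1650+0.0600) + (1/5)(0.3110+0.1650) + (1/5)(0.6220+0.3110) + (1/5)(1.0000+0.6220)
  = 0.0120 + 0.0450 + 0.0952 + 0.1866 + 0.3244 = 0.6632
G = 1 − 0.6632 = 0.3368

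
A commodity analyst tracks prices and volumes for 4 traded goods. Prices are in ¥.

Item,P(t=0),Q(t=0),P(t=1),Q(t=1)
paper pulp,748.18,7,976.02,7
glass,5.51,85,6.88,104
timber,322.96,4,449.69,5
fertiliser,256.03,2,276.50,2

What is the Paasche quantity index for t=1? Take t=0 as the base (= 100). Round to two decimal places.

105.94

Paasche quantity index uses current-period prices as weights.
ΣP(t=1)·Q(t=1) = 976.02×7 + 6.88×104 + 449.69×5 + 276.50×2 = 6832.14 + 715.52 + 2248.45 + 553 = 10349.11
ΣP(t=1)·Q(t=0) = 976.02×7 + 6.88×85 + 449.69×4 + 276.50×2 = 6832.14 + 584.8 + 1798.76 + 553 = 9768.7
Index = 10349.11 / 9768.7 × 100 = 105.9415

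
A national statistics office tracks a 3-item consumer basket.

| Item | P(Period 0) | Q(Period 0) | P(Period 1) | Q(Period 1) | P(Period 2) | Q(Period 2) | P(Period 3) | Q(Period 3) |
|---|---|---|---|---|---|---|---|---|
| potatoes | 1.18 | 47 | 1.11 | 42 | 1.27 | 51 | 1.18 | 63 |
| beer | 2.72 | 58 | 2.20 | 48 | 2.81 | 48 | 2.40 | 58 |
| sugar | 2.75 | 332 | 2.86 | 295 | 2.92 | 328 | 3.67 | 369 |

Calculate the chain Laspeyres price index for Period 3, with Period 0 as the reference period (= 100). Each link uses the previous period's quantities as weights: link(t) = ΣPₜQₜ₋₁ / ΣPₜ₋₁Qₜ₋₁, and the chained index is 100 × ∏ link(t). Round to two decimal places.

125.92

Link Period 0→Period 1:
ΣP(Period 1)Q(Period 0) = 1.11×47 + 2.20×58 + 2.86×332 = 52.17 + 127.6 + 949.52 = 1129.29
ΣP(Period 0)Q(Period 0) = 1.18×47 + 2.72×58 + 2.75×332 = 55.46 + 157.76 + 913 = 1126.22
link = 1129.29/1126.22 = 1.002726
Link Period 1→Period 2:
ΣP(Period 2)Q(Period 1) = 1.27×42 + 2.81×48 + 2.92×295 = 53.34 + 134.88 + 861.4 = 1049.62
ΣP(Period 1)Q(Period 1) = 1.11×42 + 2.20×48 + 2.86×295 = 46.62 + 105.6 + 843.7 = 995.92
link = 1049.62/995.92 = 1.053920
Link Period 2→Period 3:
ΣP(Period 3)Q(Period 2) = 1.18×51 + 2.40×48 + 3.67×328 = 60.18 + 115.2 + 1203.76 = 1379.14
ΣP(Period 2)Q(Period 2) = 1.27×51 + 2.81×48 + 2.92×328 = 64.77 + 134.88 + 957.76 = 1157.41
link = 1379.14/1157.41 = 1.191574
Chained index = 100 × 1.002726 × 1.053920 × 1.191574 = 125.9247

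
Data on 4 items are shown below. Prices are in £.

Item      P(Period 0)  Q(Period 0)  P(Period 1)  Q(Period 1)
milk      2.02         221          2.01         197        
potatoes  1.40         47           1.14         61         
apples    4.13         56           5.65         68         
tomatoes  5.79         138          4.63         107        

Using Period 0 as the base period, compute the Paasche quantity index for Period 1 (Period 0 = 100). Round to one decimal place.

Paasche quantity index uses current-period prices as weights.
ΣP(Period 1)·Q(Period 1) = 2.01×197 + 1.14×61 + 5.65×68 + 4.63×107 = 395.97 + 69.54 + 384.2 + 495.41 = 1345.12
ΣP(Period 1)·Q(Period 0) = 2.01×221 + 1.14×47 + 5.65×56 + 4.63×138 = 444.21 + 53.58 + 316.4 + 638.94 = 1453.13
Index = 1345.12 / 1453.13 × 100 = 92.5671

92.6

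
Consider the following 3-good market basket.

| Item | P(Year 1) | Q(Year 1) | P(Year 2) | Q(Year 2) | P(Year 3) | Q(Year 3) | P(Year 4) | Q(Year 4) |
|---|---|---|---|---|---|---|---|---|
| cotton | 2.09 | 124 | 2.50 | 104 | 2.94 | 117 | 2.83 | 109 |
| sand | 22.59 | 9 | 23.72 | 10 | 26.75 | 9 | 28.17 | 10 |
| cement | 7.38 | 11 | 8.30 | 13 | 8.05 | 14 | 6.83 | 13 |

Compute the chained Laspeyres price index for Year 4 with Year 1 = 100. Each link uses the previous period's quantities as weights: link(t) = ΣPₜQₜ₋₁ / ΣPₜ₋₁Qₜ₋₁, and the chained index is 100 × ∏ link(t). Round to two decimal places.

Link Year 1→Year 2:
ΣP(Year 2)Q(Year 1) = 2.50×124 + 23.72×9 + 8.30×11 = 310 + 213.48 + 91.3 = 614.78
ΣP(Year 1)Q(Year 1) = 2.09×124 + 22.59×9 + 7.38×11 = 259.16 + 203.31 + 81.18 = 543.65
link = 614.78/543.65 = 1.130838
Link Year 2→Year 3:
ΣP(Year 3)Q(Year 2) = 2.94×104 + 26.75×10 + 8.05×13 = 305.76 + 267.5 + 104.65 = 677.91
ΣP(Year 2)Q(Year 2) = 2.50×104 + 23.72×10 + 8.30×13 = 260 + 237.2 + 107.9 = 605.1
link = 677.91/605.1 = 1.120327
Link Year 3→Year 4:
ΣP(Year 4)Q(Year 3) = 2.83×117 + 28.17×9 + 6.83×14 = 331.11 + 253.53 + 95.62 = 680.26
ΣP(Year 3)Q(Year 3) = 2.94×117 + 26.75×9 + 8.05×14 = 343.98 + 240.75 + 112.7 = 697.43
link = 680.26/697.43 = 0.975381
Chained index = 100 × 1.130838 × 1.120327 × 0.975381 = 123.5718

123.57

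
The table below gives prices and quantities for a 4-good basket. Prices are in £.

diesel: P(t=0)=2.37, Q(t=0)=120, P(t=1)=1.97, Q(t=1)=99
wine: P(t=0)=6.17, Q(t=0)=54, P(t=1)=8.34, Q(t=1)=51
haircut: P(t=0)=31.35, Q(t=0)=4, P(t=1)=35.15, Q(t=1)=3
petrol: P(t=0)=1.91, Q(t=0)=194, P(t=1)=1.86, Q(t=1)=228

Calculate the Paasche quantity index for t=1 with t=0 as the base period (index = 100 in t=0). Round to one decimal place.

Paasche quantity index uses current-period prices as weights.
ΣP(t=1)·Q(t=1) = 1.97×99 + 8.34×51 + 35.15×3 + 1.86×228 = 195.03 + 425.34 + 105.45 + 424.08 = 1149.9
ΣP(t=1)·Q(t=0) = 1.97×120 + 8.34×54 + 35.15×4 + 1.86×194 = 236.4 + 450.36 + 140.6 + 360.84 = 1188.2
Index = 1149.9 / 1188.2 × 100 = 96.7766

96.8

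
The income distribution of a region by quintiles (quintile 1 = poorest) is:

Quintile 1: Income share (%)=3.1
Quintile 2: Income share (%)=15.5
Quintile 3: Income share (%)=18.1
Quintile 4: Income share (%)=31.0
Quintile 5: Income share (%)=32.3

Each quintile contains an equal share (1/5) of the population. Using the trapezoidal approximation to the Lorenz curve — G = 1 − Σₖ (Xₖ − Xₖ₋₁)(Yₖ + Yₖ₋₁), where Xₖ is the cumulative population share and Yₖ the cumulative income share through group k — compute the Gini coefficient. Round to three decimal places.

Cumulative income shares Yₖ: 0.0310, 0.1860, 0.3670, 0.6770, 1.0000
Σ (Xₖ−Xₖ₋₁)(Yₖ+Yₖ₋₁) = (1/5)(0.0310+0.0000) + (1/5)(0.1860+0.0310) + (1/5)(0.3670+0.1860) + (1/5)(0.6770+0.3670) + (1/5)(1.0000+0.6770)
  = 0.0062 + 0.0434 + 0.1106 + 0.2088 + 0.3354 = 0.7044
G = 1 − 0.7044 = 0.2956

0.296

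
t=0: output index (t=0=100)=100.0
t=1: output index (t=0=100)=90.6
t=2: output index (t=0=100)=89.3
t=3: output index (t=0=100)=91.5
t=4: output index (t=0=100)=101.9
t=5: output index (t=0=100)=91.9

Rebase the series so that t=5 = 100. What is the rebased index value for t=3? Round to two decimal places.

Rebased(t=3) = 91.5 / 91.9 × 100 = 99.5647

99.56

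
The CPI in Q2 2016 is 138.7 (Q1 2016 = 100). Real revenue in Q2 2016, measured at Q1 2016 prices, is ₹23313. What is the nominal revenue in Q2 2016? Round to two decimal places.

Nominal = Real × (Index/100) = 23313 × (138.7/100)
        = 23313 × 1.387 = 32335.1310

32335.13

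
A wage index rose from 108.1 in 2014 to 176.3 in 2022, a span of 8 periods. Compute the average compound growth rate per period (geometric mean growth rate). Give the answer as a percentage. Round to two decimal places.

6.30%

Growth factor = (176.3/108.1)^(1/8) = (1.630897)^(1/8) = 1.063049
Growth rate = 1.063049 − 1 = 0.063049 = 6.3049%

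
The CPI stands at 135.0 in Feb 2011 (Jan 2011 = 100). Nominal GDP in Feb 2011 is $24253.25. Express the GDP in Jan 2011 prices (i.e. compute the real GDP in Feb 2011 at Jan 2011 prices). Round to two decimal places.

17965.37

Real = Nominal ÷ (Index/100) = 24253.25 ÷ (135.0/100)
     = 24253.25 ÷ 1.350 = 17965.3704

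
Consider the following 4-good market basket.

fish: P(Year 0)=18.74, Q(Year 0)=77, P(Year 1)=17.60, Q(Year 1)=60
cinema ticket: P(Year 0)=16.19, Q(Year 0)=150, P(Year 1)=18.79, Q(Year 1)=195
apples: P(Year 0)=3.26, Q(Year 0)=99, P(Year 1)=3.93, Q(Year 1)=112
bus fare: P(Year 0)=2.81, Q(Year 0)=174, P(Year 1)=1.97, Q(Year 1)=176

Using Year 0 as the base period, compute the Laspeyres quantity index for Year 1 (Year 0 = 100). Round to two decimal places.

109.78

Laspeyres quantity index uses base-period prices as weights.
ΣP(Year 0)·Q(Year 1) = 18.74×60 + 16.19×195 + 3.26×112 + 2.81×176 = 1124.4 + 3157.05 + 365.12 + 494.56 = 5141.13
ΣP(Year 0)·Q(Year 0) = 18.74×77 + 16.19×150 + 3.26×99 + 2.81×174 = 1442.98 + 2428.5 + 322.74 + 488.94 = 4683.16
Index = 5141.13 / 4683.16 × 100 = 109.7791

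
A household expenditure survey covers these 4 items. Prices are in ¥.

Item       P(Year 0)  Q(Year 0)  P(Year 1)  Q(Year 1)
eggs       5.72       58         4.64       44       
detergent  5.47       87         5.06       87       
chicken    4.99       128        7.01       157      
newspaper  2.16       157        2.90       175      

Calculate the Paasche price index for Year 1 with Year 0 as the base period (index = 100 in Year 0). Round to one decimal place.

119.2

Paasche price index uses current-period quantities as weights.
ΣP(Year 1)·Q(Year 1) = 4.64×44 + 5.06×87 + 7.01×157 + 2.90×175 = 204.16 + 440.22 + 1100.57 + 507.5 = 2252.45
ΣP(Year 0)·Q(Year 1) = 5.72×44 + 5.47×87 + 4.99×157 + 2.16×175 = 251.68 + 475.89 + 783.43 + 378 = 1889
Index = 2252.45 / 1889 × 100 = 119.2403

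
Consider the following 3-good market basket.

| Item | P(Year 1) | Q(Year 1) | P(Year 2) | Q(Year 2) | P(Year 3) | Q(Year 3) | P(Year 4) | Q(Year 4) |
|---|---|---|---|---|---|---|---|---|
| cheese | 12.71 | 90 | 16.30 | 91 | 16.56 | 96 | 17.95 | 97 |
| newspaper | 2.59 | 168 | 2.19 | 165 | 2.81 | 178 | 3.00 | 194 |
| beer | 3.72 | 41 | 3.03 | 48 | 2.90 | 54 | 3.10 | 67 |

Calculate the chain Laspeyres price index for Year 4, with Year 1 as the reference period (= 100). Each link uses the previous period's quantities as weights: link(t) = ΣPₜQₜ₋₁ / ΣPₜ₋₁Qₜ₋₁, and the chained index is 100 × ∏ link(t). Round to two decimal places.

Link Year 1→Year 2:
ΣP(Year 2)Q(Year 1) = 16.30×90 + 2.19×168 + 3.03×41 = 1467 + 367.92 + 124.23 = 1959.15
ΣP(Year 1)Q(Year 1) = 12.71×90 + 2.59×168 + 3.72×41 = 1143.9 + 435.12 + 152.52 = 1731.54
link = 1959.15/1731.54 = 1.131449
Link Year 2→Year 3:
ΣP(Year 3)Q(Year 2) = 16.56×91 + 2.81×165 + 2.90×48 = 1506.96 + 463.65 + 139.2 = 2109.81
ΣP(Year 2)Q(Year 2) = 16.30×91 + 2.19×165 + 3.03×48 = 1483.3 + 361.35 + 145.44 = 1990.09
link = 2109.81/1990.09 = 1.060158
Link Year 3→Year 4:
ΣP(Year 4)Q(Year 3) = 17.95×96 + 3.00×178 + 3.10×54 = 1723.2 + 534 + 167.4 = 2424.6
ΣP(Year 3)Q(Year 3) = 16.56×96 + 2.81×178 + 2.90×54 = 1589.76 + 500.18 + 156.6 = 2246.54
link = 2424.6/2246.54 = 1.079260
Chained index = 100 × 1.131449 × 1.060158 × 1.079260 = 129.4588

129.46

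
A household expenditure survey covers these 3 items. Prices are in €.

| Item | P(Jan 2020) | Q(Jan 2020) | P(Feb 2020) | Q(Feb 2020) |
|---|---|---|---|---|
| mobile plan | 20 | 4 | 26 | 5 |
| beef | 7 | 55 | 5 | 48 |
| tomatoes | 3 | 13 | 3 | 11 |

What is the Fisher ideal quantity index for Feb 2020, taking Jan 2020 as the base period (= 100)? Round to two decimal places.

Laspeyres component (base-period weights):
ΣP(Jan 2020)Q(Feb 2020) = 20×5 + 7×48 + 3×11 = 100 + 336 + 33 = 469
ΣP(Jan 2020)Q(Jan 2020) = 20×4 + 7×55 + 3×13 = 80 + 385 + 39 = 504
L = 469 / 504 × 100 = 93.0556
Paasche component (current-period weights):
ΣP(Feb 2020)Q(Feb 2020) = 26×5 + 5×48 + 3×11 = 130 + 240 + 33 = 403
ΣP(Feb 2020)Q(Jan 2020) = 26×4 + 5×55 + 3×13 = 104 + 275 + 39 = 418
P = 403 / 418 × 100 = 96.4115
Fisher = √(L × P) = √(93.0556 × 96.4115) = 94.7187

94.72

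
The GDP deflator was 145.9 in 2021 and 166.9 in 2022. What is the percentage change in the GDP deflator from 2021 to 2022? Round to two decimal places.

14.39%

Change = (166.9 − 145.9) / 145.9 × 100
       = 21.0 / 145.9 × 100 = 14.3934%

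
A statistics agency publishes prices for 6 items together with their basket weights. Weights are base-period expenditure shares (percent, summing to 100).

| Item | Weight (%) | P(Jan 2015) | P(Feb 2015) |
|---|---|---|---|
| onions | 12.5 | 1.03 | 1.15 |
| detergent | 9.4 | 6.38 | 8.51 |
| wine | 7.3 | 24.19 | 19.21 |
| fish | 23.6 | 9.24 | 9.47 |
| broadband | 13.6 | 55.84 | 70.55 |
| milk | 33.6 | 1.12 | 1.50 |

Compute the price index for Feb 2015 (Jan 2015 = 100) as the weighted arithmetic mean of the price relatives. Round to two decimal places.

onions: 12.5 × (1.15/1.03) = 12.5 × 1.116505 = 13.9563
detergent: 9.4 × (8.51/6.38) = 9.4 × 1.333856 = 12.5382
wine: 7.3 × (19.21/24.19) = 7.3 × 0.794130 = 5.7971
fish: 23.6 × (9.47/9.24) = 23.6 × 1.024892 = 24.1874
broadband: 13.6 × (70.55/55.84) = 13.6 × 1.263431 = 17.1827
milk: 33.6 × (1.50/1.12) = 33.6 × 1.339286 = 45.0000
Index = Σ wᵢ·(p₁ᵢ/p₀ᵢ) = 13.9563 + 12.5382 + 5.7971 + 24.1874 + 17.1827 + 45.0000 = 118.6618

118.66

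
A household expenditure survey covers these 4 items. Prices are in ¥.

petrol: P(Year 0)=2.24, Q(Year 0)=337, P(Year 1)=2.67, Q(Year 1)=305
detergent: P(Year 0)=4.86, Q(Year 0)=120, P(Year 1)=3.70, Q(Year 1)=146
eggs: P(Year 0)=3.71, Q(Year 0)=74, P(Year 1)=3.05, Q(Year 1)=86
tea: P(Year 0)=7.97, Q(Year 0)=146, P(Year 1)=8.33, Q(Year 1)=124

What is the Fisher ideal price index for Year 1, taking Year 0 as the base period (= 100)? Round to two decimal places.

99.23

Laspeyres component (base-period weights):
ΣP(Year 1)Q(Year 0) = 2.67×337 + 3.70×120 + 3.05×74 + 8.33×146 = 899.79 + 444 + 225.7 + 1216.18 = 2785.67
ΣP(Year 0)Q(Year 0) = 2.24×337 + 4.86×120 + 3.71×74 + 7.97×146 = 754.88 + 583.2 + 274.54 + 1163.62 = 2776.24
L = 2785.67 / 2776.24 × 100 = 100.3397
Paasche component (current-period weights):
ΣP(Year 1)Q(Year 1) = 2.67×305 + 3.70×146 + 3.05×86 + 8.33×124 = 814.35 + 540.2 + 262.3 + 1032.92 = 2649.77
ΣP(Year 0)Q(Year 1) = 2.24×305 + 4.86×146 + 3.71×86 + 7.97×124 = 683.2 + 709.56 + 319.06 + 988.28 = 2700.1
P = 2649.77 / 2700.1 × 100 = 98.1360
Fisher = √(L × P) = √(100.3397 × 98.1360) = 99.2317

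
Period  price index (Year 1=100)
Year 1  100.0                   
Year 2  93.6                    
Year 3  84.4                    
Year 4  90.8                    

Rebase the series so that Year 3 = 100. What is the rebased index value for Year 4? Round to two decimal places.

107.58

Rebased(Year 4) = 90.8 / 84.4 × 100 = 107.5829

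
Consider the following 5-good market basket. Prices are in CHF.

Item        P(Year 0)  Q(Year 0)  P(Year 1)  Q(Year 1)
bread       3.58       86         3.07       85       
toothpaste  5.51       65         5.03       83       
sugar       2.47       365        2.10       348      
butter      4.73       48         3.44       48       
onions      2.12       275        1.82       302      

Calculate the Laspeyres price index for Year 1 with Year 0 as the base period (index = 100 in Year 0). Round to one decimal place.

Laspeyres price index uses base-period quantities as weights.
ΣP(Year 1)·Q(Year 0) = 3.07×86 + 5.03×65 + 2.10×365 + 3.44×48 + 1.82×275 = 264.02 + 326.95 + 766.5 + 165.12 + 500.5 = 2023.09
ΣP(Year 0)·Q(Year 0) = 3.58×86 + 5.51×65 + 2.47×365 + 4.73×48 + 2.12×275 = 307.88 + 358.15 + 901.55 + 227.04 + 583 = 2377.62
Index = 2023.09 / 2377.62 × 100 = 85.0889

85.1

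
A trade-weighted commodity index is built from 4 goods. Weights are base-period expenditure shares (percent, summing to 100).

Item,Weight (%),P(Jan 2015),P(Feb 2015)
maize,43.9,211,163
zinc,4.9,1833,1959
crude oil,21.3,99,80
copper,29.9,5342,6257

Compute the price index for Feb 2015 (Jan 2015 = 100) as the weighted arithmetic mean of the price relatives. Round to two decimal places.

maize: 43.9 × (163/211) = 43.9 × 0.772512 = 33.9133
zinc: 4.9 × (1959/1833) = 4.9 × 1.068740 = 5.2368
crude oil: 21.3 × (80/99) = 21.3 × 0.808081 = 17.2121
copper: 29.9 × (6257/5342) = 29.9 × 1.171284 = 35.0214
Index = Σ wᵢ·(p₁ᵢ/p₀ᵢ) = 33.9133 + 5.2368 + 17.2121 + 35.0214 = 91.3836

91.38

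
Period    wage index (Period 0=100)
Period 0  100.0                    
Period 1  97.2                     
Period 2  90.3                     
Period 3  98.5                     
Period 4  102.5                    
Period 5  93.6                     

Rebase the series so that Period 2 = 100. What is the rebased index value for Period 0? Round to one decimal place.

110.7

Rebased(Period 0) = 100.0 / 90.3 × 100 = 110.7420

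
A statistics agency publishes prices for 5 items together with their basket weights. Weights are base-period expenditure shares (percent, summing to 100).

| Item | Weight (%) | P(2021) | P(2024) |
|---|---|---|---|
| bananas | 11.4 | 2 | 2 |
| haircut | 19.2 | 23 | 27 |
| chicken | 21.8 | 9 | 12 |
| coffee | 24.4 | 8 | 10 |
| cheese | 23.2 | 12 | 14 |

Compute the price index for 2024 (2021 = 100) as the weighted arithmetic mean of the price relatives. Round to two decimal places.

120.57

bananas: 11.4 × (2/2) = 11.4 × 1.000000 = 11.4000
haircut: 19.2 × (27/23) = 19.2 × 1.173913 = 22.5391
chicken: 21.8 × (12/9) = 21.8 × 1.333333 = 29.0667
coffee: 24.4 × (10/8) = 24.4 × 1.250000 = 30.5000
cheese: 23.2 × (14/12) = 23.2 × 1.166667 = 27.0667
Index = Σ wᵢ·(p₁ᵢ/p₀ᵢ) = 11.4000 + 22.5391 + 29.0667 + 30.5000 + 27.0667 = 120.5725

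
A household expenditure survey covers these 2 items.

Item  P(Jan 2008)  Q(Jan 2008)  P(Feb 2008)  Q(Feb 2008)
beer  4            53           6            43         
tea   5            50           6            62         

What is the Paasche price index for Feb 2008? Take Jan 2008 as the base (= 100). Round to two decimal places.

130.71

Paasche price index uses current-period quantities as weights.
ΣP(Feb 2008)·Q(Feb 2008) = 6×43 + 6×62 = 258 + 372 = 630
ΣP(Jan 2008)·Q(Feb 2008) = 4×43 + 5×62 = 172 + 310 = 482
Index = 630 / 482 × 100 = 130.7054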